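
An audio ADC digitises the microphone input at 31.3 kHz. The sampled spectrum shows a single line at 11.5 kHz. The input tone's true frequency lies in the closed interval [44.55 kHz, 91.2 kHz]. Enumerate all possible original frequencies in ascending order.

Frequencies that alias to 11.5 kHz are k·fs ± 11.5 kHz for integer k ≥ 0.
k=0: 11.5 kHz.
k=1: 19.8 kHz, 42.8 kHz.
k=2: 51.1 kHz, 74.1 kHz.
k=3: 82.4 kHz, 105.4 kHz.
k=4: 113.7 kHz, 136.7 kHz.
Within [44.55 kHz, 91.2 kHz]: 51.1 kHz, 74.1 kHz, 82.4 kHz.

51.1 kHz, 74.1 kHz, 82.4 kHz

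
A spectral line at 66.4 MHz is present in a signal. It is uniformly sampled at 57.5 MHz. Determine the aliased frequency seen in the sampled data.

66.4 MHz mod fs = 8.9 MHz.
8.9 MHz ≤ fs/2 = 28.75 MHz, appears at 8.9 MHz.

8.9 MHz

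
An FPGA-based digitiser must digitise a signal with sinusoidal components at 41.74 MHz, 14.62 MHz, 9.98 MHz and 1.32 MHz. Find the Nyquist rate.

Highest-frequency component: 41.74 MHz.
Nyquist rate = 2 × 41.74 MHz = 83.48 MHz.

83.48 MHz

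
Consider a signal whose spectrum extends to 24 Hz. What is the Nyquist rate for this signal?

48 Hz

Nyquist rate = 2 × 24 Hz = 48 Hz.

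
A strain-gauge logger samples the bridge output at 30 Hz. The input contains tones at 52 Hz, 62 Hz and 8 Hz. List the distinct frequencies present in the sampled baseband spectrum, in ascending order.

fs/2 = 15 Hz.
52 Hz mod fs = 22 Hz.
22 Hz > fs/2 = 15 Hz, folds to fs − 22 Hz = 8 Hz.
62 Hz mod fs = 2 Hz.
2 Hz ≤ fs/2 = 15 Hz, appears at 2 Hz.
8 Hz ≤ fs/2 = 15 Hz, passes unchanged.
Distinct values: {2 Hz, 8 Hz}.

2 Hz, 8 Hz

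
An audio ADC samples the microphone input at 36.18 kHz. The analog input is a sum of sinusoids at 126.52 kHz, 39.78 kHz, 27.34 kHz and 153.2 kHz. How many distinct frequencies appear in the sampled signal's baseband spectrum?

fs/2 = 18.09 kHz.
126.52 kHz mod fs = 17.98 kHz.
17.98 kHz ≤ fs/2 = 18.09 kHz, appears at 17.98 kHz.
39.78 kHz mod fs = 3.6 kHz.
3.6 kHz ≤ fs/2 = 18.09 kHz, appears at 3.6 kHz.
27.34 kHz > fs/2 = 18.09 kHz, folds to fs − 27.34 kHz = 8.84 kHz.
153.2 kHz mod fs = 8.48 kHz.
8.48 kHz ≤ fs/2 = 18.09 kHz, appears at 8.48 kHz.
Distinct values: {3.6 kHz, 8.48 kHz, 8.84 kHz, 17.98 kHz} → 4.

4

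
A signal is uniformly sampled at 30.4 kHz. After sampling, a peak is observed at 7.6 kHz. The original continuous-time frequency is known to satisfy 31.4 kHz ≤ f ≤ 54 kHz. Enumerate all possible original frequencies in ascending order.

Frequencies that alias to 7.6 kHz are k·fs ± 7.6 kHz for integer k ≥ 0.
k=0: 7.6 kHz.
k=1: 22.8 kHz, 38 kHz.
k=2: 53.2 kHz, 68.4 kHz.
k=3: 83.6 kHz, 98.8 kHz.
Within [31.4 kHz, 54 kHz]: 38 kHz, 53.2 kHz.

38 kHz, 53.2 kHz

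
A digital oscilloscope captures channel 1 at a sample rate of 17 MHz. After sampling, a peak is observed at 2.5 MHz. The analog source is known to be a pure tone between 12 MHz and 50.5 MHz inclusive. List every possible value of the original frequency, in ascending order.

14.5 MHz, 19.5 MHz, 31.5 MHz, 36.5 MHz, 48.5 MHz

Frequencies that alias to 2.5 MHz are k·fs ± 2.5 MHz for integer k ≥ 0.
k=0: 2.5 MHz.
k=1: 14.5 MHz, 19.5 MHz.
k=2: 31.5 MHz, 36.5 MHz.
k=3: 48.5 MHz, 53.5 MHz.
k=4: 65.5 MHz, 70.5 MHz.
Within [12 MHz, 50.5 MHz]: 14.5 MHz, 19.5 MHz, 31.5 MHz, 36.5 MHz, 48.5 MHz.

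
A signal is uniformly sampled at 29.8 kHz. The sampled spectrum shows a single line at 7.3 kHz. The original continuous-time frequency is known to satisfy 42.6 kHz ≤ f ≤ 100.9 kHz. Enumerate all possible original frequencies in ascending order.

Frequencies that alias to 7.3 kHz are k·fs ± 7.3 kHz for integer k ≥ 0.
k=0: 7.3 kHz.
k=1: 22.5 kHz, 37.1 kHz.
k=2: 52.3 kHz, 66.9 kHz.
k=3: 82.1 kHz, 96.7 kHz.
k=4: 111.9 kHz, 126.5 kHz.
Within [42.6 kHz, 100.9 kHz]: 52.3 kHz, 66.9 kHz, 82.1 kHz, 96.7 kHz.

52.3 kHz, 66.9 kHz, 82.1 kHz, 96.7 kHz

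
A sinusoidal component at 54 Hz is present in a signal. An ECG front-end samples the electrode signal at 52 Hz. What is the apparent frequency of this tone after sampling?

54 Hz mod fs = 2 Hz.
2 Hz ≤ fs/2 = 26 Hz, appears at 2 Hz.

2 Hz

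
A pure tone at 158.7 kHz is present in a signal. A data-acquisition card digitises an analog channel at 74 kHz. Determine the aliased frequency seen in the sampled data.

10.7 kHz

158.7 kHz mod fs = 10.7 kHz.
10.7 kHz ≤ fs/2 = 37 kHz, appears at 10.7 kHz.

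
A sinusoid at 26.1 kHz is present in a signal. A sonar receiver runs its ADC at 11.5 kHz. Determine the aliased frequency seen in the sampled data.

26.1 kHz mod fs = 3.1 kHz.
3.1 kHz ≤ fs/2 = 5.75 kHz, appears at 3.1 kHz.

3.1 kHz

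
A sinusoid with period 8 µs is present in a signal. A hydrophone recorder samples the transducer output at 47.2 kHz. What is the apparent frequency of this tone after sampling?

16.6 kHz

T = 8 µs → f = 1/T = 125 kHz.
125 kHz mod fs = 30.6 kHz.
30.6 kHz > fs/2 = 23.6 kHz, folds to fs − 30.6 kHz = 16.6 kHz.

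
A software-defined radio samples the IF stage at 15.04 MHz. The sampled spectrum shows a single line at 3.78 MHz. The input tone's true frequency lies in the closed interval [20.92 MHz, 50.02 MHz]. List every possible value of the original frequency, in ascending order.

Frequencies that alias to 3.78 MHz are k·fs ± 3.78 MHz for integer k ≥ 0.
k=0: 3.78 MHz.
k=1: 11.26 MHz, 18.82 MHz.
k=2: 26.3 MHz, 33.86 MHz.
k=3: 41.34 MHz, 48.9 MHz.
k=4: 56.38 MHz, 63.94 MHz.
Within [20.92 MHz, 50.02 MHz]: 26.3 MHz, 33.86 MHz, 41.34 MHz, 48.9 MHz.

26.3 MHz, 33.86 MHz, 41.34 MHz, 48.9 MHz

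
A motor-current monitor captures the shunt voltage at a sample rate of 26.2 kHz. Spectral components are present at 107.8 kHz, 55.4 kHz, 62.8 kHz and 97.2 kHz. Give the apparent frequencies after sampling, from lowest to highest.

3 kHz, 7.6 kHz, 10.4 kHz

fs/2 = 13.1 kHz.
107.8 kHz mod fs = 3 kHz.
3 kHz ≤ fs/2 = 13.1 kHz, appears at 3 kHz.
55.4 kHz mod fs = 3 kHz.
3 kHz ≤ fs/2 = 13.1 kHz, appears at 3 kHz.
62.8 kHz mod fs = 10.4 kHz.
10.4 kHz ≤ fs/2 = 13.1 kHz, appears at 10.4 kHz.
97.2 kHz mod fs = 18.6 kHz.
18.6 kHz > fs/2 = 13.1 kHz, folds to fs − 18.6 kHz = 7.6 kHz.
Distinct values: {3 kHz, 7.6 kHz, 10.4 kHz}.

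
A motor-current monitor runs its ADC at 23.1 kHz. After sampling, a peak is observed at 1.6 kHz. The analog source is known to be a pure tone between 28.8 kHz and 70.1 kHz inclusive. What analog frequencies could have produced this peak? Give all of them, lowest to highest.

Frequencies that alias to 1.6 kHz are k·fs ± 1.6 kHz for integer k ≥ 0.
k=0: 1.6 kHz.
k=1: 21.5 kHz, 24.7 kHz.
k=2: 44.6 kHz, 47.8 kHz.
k=3: 67.7 kHz, 70.9 kHz.
k=4: 90.8 kHz, 94 kHz.
Within [28.8 kHz, 70.1 kHz]: 44.6 kHz, 47.8 kHz, 67.7 kHz.

44.6 kHz, 47.8 kHz, 67.7 kHz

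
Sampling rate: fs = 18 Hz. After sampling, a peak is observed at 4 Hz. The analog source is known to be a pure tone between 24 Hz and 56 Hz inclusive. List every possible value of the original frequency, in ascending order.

Frequencies that alias to 4 Hz are k·fs ± 4 Hz for integer k ≥ 0.
k=0: 4 Hz.
k=1: 14 Hz, 22 Hz.
k=2: 32 Hz, 40 Hz.
k=3: 50 Hz, 58 Hz.
k=4: 68 Hz, 76 Hz.
Within [24 Hz, 56 Hz]: 32 Hz, 40 Hz, 50 Hz.

32 Hz, 40 Hz, 50 Hz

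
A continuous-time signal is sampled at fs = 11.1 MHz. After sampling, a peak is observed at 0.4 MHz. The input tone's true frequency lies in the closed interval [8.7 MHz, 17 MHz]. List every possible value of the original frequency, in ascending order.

10.7 MHz, 11.5 MHz

Frequencies that alias to 0.4 MHz are k·fs ± 0.4 MHz for integer k ≥ 0.
k=0: 0.4 MHz.
k=1: 10.7 MHz, 11.5 MHz.
k=2: 21.8 MHz, 22.6 MHz.
Within [8.7 MHz, 17 MHz]: 10.7 MHz, 11.5 MHz.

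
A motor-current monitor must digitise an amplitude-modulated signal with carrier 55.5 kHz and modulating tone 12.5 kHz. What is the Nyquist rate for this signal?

AM sidebands sit at fc ± fm = 43 kHz and 68 kHz.
Highest-frequency component: 68 kHz.
Nyquist rate = 2 × 68 kHz = 136 kHz.

136 kHz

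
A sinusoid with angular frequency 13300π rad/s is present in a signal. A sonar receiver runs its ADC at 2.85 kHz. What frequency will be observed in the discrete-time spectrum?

0.95 kHz

ω = 13300π rad/s → f = ω/(2π) = 6650 Hz = 6.65 kHz.
6.65 kHz mod fs = 0.95 kHz.
0.95 kHz ≤ fs/2 = 1.425 kHz, appears at 0.95 kHz.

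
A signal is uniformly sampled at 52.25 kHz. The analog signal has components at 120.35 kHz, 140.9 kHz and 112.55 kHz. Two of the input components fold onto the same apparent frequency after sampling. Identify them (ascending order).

fs/2 = 26.125 kHz.
120.35 kHz mod fs = 15.85 kHz.
15.85 kHz ≤ fs/2 = 26.125 kHz, appears at 15.85 kHz.
140.9 kHz mod fs = 36.4 kHz.
36.4 kHz > fs/2 = 26.125 kHz, folds to fs − 36.4 kHz = 15.85 kHz.
112.55 kHz mod fs = 8.05 kHz.
8.05 kHz ≤ fs/2 = 26.125 kHz, appears at 8.05 kHz.
120.35 kHz and 140.9 kHz both map to 15.85 kHz.

120.35 kHz, 140.9 kHz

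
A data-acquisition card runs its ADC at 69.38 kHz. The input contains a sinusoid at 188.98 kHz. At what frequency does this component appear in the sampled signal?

19.16 kHz

188.98 kHz mod fs = 50.22 kHz.
50.22 kHz > fs/2 = 34.69 kHz, folds to fs − 50.22 kHz = 19.16 kHz.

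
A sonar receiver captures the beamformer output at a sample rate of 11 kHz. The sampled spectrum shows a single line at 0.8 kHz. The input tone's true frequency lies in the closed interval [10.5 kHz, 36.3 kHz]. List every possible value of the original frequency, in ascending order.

Frequencies that alias to 0.8 kHz are k·fs ± 0.8 kHz for integer k ≥ 0.
k=0: 0.8 kHz.
k=1: 10.2 kHz, 11.8 kHz.
k=2: 21.2 kHz, 22.8 kHz.
k=3: 32.2 kHz, 33.8 kHz.
k=4: 43.2 kHz, 44.8 kHz.
Within [10.5 kHz, 36.3 kHz]: 11.8 kHz, 21.2 kHz, 22.8 kHz, 32.2 kHz, 33.8 kHz.

11.8 kHz, 21.2 kHz, 22.8 kHz, 32.2 kHz, 33.8 kHz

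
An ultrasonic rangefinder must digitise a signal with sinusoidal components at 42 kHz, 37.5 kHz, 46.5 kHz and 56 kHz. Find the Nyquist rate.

112 kHz

Highest-frequency component: 56 kHz.
Nyquist rate = 2 × 56 kHz = 112 kHz.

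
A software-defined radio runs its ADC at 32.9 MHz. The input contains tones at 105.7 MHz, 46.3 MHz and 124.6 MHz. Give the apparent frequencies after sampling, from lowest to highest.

fs/2 = 16.45 MHz.
105.7 MHz mod fs = 7 MHz.
7 MHz ≤ fs/2 = 16.45 MHz, appears at 7 MHz.
46.3 MHz mod fs = 13.4 MHz.
13.4 MHz ≤ fs/2 = 16.45 MHz, appears at 13.4 MHz.
124.6 MHz mod fs = 25.9 MHz.
25.9 MHz > fs/2 = 16.45 MHz, folds to fs − 25.9 MHz = 7 MHz.
Distinct values: {7 MHz, 13.4 MHz}.

7 MHz, 13.4 MHz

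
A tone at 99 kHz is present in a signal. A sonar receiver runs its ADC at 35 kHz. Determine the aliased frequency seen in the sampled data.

99 kHz mod fs = 29 kHz.
29 kHz > fs/2 = 17.5 kHz, folds to fs − 29 kHz = 6 kHz.

6 kHz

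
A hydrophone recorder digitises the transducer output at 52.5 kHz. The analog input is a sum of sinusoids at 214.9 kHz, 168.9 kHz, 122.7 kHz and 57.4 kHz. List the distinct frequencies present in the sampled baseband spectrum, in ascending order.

fs/2 = 26.25 kHz.
214.9 kHz mod fs = 4.9 kHz.
4.9 kHz ≤ fs/2 = 26.25 kHz, appears at 4.9 kHz.
168.9 kHz mod fs = 11.4 kHz.
11.4 kHz ≤ fs/2 = 26.25 kHz, appears at 11.4 kHz.
122.7 kHz mod fs = 17.7 kHz.
17.7 kHz ≤ fs/2 = 26.25 kHz, appears at 17.7 kHz.
57.4 kHz mod fs = 4.9 kHz.
4.9 kHz ≤ fs/2 = 26.25 kHz, appears at 4.9 kHz.
Distinct values: {4.9 kHz, 11.4 kHz, 17.7 kHz}.

4.9 kHz, 11.4 kHz, 17.7 kHz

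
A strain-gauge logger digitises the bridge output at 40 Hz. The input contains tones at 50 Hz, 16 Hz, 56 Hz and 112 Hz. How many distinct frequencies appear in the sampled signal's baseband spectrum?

3

fs/2 = 20 Hz.
50 Hz mod fs = 10 Hz.
10 Hz ≤ fs/2 = 20 Hz, appears at 10 Hz.
16 Hz ≤ fs/2 = 20 Hz, passes unchanged.
56 Hz mod fs = 16 Hz.
16 Hz ≤ fs/2 = 20 Hz, appears at 16 Hz.
112 Hz mod fs = 32 Hz.
32 Hz > fs/2 = 20 Hz, folds to fs − 32 Hz = 8 Hz.
Distinct values: {8 Hz, 10 Hz, 16 Hz} → 3.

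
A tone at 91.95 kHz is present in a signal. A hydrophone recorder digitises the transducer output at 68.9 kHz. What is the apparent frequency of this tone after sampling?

23.05 kHz

91.95 kHz mod fs = 23.05 kHz.
23.05 kHz ≤ fs/2 = 34.45 kHz, appears at 23.05 kHz.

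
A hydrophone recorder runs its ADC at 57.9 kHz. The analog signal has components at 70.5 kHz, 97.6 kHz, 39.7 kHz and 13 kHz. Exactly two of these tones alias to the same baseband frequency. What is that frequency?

fs/2 = 28.95 kHz.
70.5 kHz mod fs = 12.6 kHz.
12.6 kHz ≤ fs/2 = 28.95 kHz, appears at 12.6 kHz.
97.6 kHz mod fs = 39.7 kHz.
39.7 kHz > fs/2 = 28.95 kHz, folds to fs − 39.7 kHz = 18.2 kHz.
39.7 kHz > fs/2 = 28.95 kHz, folds to fs − 39.7 kHz = 18.2 kHz.
13 kHz ≤ fs/2 = 28.95 kHz, passes unchanged.
39.7 kHz and 97.6 kHz both map to 18.2 kHz.

18.2 kHz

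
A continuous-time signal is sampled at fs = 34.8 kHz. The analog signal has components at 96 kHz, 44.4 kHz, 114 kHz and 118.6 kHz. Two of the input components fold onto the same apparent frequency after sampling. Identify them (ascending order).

fs/2 = 17.4 kHz.
96 kHz mod fs = 26.4 kHz.
26.4 kHz > fs/2 = 17.4 kHz, folds to fs − 26.4 kHz = 8.4 kHz.
44.4 kHz mod fs = 9.6 kHz.
9.6 kHz ≤ fs/2 = 17.4 kHz, appears at 9.6 kHz.
114 kHz mod fs = 9.6 kHz.
9.6 kHz ≤ fs/2 = 17.4 kHz, appears at 9.6 kHz.
118.6 kHz mod fs = 14.2 kHz.
14.2 kHz ≤ fs/2 = 17.4 kHz, appears at 14.2 kHz.
44.4 kHz and 114 kHz both map to 9.6 kHz.

44.4 kHz, 114 kHz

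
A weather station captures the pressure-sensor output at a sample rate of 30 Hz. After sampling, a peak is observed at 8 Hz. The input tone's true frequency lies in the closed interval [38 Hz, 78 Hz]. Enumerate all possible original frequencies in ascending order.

Frequencies that alias to 8 Hz are k·fs ± 8 Hz for integer k ≥ 0.
k=0: 8 Hz.
k=1: 22 Hz, 38 Hz.
k=2: 52 Hz, 68 Hz.
k=3: 82 Hz, 98 Hz.
Within [38 Hz, 78 Hz]: 38 Hz, 52 Hz, 68 Hz.

38 Hz, 52 Hz, 68 Hz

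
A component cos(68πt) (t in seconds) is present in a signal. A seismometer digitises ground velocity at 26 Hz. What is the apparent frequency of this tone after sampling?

8 Hz

ω = 68π rad/s → f = ω/(2π) = 34 Hz.
34 Hz mod fs = 8 Hz.
8 Hz ≤ fs/2 = 13 Hz, appears at 8 Hz.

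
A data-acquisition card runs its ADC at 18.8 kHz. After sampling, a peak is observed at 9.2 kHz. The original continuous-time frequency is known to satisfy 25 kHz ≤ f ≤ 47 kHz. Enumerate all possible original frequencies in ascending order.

Frequencies that alias to 9.2 kHz are k·fs ± 9.2 kHz for integer k ≥ 0.
k=0: 9.2 kHz.
k=1: 9.6 kHz, 28 kHz.
k=2: 28.4 kHz, 46.8 kHz.
k=3: 47.2 kHz, 65.6 kHz.
Within [25 kHz, 47 kHz]: 28 kHz, 28.4 kHz, 46.8 kHz.

28 kHz, 28.4 kHz, 46.8 kHz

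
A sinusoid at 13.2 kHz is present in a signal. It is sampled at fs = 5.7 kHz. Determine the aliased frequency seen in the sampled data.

1.8 kHz

13.2 kHz mod fs = 1.8 kHz.
1.8 kHz ≤ fs/2 = 2.85 kHz, appears at 1.8 kHz.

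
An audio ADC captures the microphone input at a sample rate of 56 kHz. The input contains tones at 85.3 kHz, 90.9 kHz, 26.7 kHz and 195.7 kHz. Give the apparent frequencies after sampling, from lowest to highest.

21.1 kHz, 26.7 kHz, 27.7 kHz

fs/2 = 28 kHz.
85.3 kHz mod fs = 29.3 kHz.
29.3 kHz > fs/2 = 28 kHz, folds to fs − 29.3 kHz = 26.7 kHz.
90.9 kHz mod fs = 34.9 kHz.
34.9 kHz > fs/2 = 28 kHz, folds to fs − 34.9 kHz = 21.1 kHz.
26.7 kHz ≤ fs/2 = 28 kHz, passes unchanged.
195.7 kHz mod fs = 27.7 kHz.
27.7 kHz ≤ fs/2 = 28 kHz, appears at 27.7 kHz.
Distinct values: {21.1 kHz, 26.7 kHz, 27.7 kHz}.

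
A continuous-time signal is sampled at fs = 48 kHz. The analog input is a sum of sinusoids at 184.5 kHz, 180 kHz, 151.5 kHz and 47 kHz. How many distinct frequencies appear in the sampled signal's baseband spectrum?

3

fs/2 = 24 kHz.
184.5 kHz mod fs = 40.5 kHz.
40.5 kHz > fs/2 = 24 kHz, folds to fs − 40.5 kHz = 7.5 kHz.
180 kHz mod fs = 36 kHz.
36 kHz > fs/2 = 24 kHz, folds to fs − 36 kHz = 12 kHz.
151.5 kHz mod fs = 7.5 kHz.
7.5 kHz ≤ fs/2 = 24 kHz, appears at 7.5 kHz.
47 kHz > fs/2 = 24 kHz, folds to fs − 47 kHz = 1 kHz.
Distinct values: {1 kHz, 7.5 kHz, 12 kHz} → 3.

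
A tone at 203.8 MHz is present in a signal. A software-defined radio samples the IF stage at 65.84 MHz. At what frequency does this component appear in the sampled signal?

6.28 MHz

203.8 MHz mod fs = 6.28 MHz.
6.28 MHz ≤ fs/2 = 32.92 MHz, appears at 6.28 MHz.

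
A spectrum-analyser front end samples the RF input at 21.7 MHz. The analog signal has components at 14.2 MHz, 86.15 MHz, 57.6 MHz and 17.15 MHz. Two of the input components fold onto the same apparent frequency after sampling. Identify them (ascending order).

14.2 MHz, 57.6 MHz

fs/2 = 10.85 MHz.
14.2 MHz > fs/2 = 10.85 MHz, folds to fs − 14.2 MHz = 7.5 MHz.
86.15 MHz mod fs = 21.05 MHz.
21.05 MHz > fs/2 = 10.85 MHz, folds to fs − 21.05 MHz = 0.65 MHz.
57.6 MHz mod fs = 14.2 MHz.
14.2 MHz > fs/2 = 10.85 MHz, folds to fs − 14.2 MHz = 7.5 MHz.
17.15 MHz > fs/2 = 10.85 MHz, folds to fs − 17.15 MHz = 4.55 MHz.
14.2 MHz and 57.6 MHz both map to 7.5 MHz.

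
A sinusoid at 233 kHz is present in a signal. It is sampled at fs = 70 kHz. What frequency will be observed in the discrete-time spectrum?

233 kHz mod fs = 23 kHz.
23 kHz ≤ fs/2 = 35 kHz, appears at 23 kHz.

23 kHz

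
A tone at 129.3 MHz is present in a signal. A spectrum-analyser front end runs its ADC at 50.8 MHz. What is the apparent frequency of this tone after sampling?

23.1 MHz

129.3 MHz mod fs = 27.7 MHz.
27.7 MHz > fs/2 = 25.4 MHz, folds to fs − 27.7 MHz = 23.1 MHz.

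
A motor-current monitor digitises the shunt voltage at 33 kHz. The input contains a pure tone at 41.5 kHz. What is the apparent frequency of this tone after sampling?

8.5 kHz

41.5 kHz mod fs = 8.5 kHz.
8.5 kHz ≤ fs/2 = 16.5 kHz, appears at 8.5 kHz.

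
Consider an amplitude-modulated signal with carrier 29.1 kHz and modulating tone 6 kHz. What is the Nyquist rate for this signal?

AM sidebands sit at fc ± fm = 23.1 kHz and 35.1 kHz.
Highest-frequency component: 35.1 kHz.
Nyquist rate = 2 × 35.1 kHz = 70.2 kHz.

70.2 kHz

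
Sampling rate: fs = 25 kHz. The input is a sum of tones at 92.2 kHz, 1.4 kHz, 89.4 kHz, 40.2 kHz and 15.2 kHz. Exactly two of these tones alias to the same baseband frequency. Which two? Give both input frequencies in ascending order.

15.2 kHz, 40.2 kHz

fs/2 = 12.5 kHz.
92.2 kHz mod fs = 17.2 kHz.
17.2 kHz > fs/2 = 12.5 kHz, folds to fs − 17.2 kHz = 7.8 kHz.
1.4 kHz ≤ fs/2 = 12.5 kHz, passes unchanged.
89.4 kHz mod fs = 14.4 kHz.
14.4 kHz > fs/2 = 12.5 kHz, folds to fs − 14.4 kHz = 10.6 kHz.
40.2 kHz mod fs = 15.2 kHz.
15.2 kHz > fs/2 = 12.5 kHz, folds to fs − 15.2 kHz = 9.8 kHz.
15.2 kHz > fs/2 = 12.5 kHz, folds to fs − 15.2 kHz = 9.8 kHz.
15.2 kHz and 40.2 kHz both map to 9.8 kHz.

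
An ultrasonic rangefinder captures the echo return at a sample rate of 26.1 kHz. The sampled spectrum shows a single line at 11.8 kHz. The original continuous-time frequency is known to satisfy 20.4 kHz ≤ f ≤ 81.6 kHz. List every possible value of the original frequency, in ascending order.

37.9 kHz, 40.4 kHz, 64 kHz, 66.5 kHz

Frequencies that alias to 11.8 kHz are k·fs ± 11.8 kHz for integer k ≥ 0.
k=0: 11.8 kHz.
k=1: 14.3 kHz, 37.9 kHz.
k=2: 40.4 kHz, 64 kHz.
k=3: 66.5 kHz, 90.1 kHz.
k=4: 92.6 kHz, 116.2 kHz.
Within [20.4 kHz, 81.6 kHz]: 37.9 kHz, 40.4 kHz, 64 kHz, 66.5 kHz.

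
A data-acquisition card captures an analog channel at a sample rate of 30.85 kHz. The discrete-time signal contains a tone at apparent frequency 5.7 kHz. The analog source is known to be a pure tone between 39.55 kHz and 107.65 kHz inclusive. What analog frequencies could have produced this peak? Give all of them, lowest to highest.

56 kHz, 67.4 kHz, 86.85 kHz, 98.25 kHz

Frequencies that alias to 5.7 kHz are k·fs ± 5.7 kHz for integer k ≥ 0.
k=0: 5.7 kHz.
k=1: 25.15 kHz, 36.55 kHz.
k=2: 56 kHz, 67.4 kHz.
k=3: 86.85 kHz, 98.25 kHz.
k=4: 117.7 kHz, 129.1 kHz.
Within [39.55 kHz, 107.65 kHz]: 56 kHz, 67.4 kHz, 86.85 kHz, 98.25 kHz.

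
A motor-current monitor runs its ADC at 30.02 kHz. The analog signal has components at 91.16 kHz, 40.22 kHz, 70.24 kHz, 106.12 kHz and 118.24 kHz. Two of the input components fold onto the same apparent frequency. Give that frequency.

10.2 kHz

fs/2 = 15.01 kHz.
91.16 kHz mod fs = 1.1 kHz.
1.1 kHz ≤ fs/2 = 15.01 kHz, appears at 1.1 kHz.
40.22 kHz mod fs = 10.2 kHz.
10.2 kHz ≤ fs/2 = 15.01 kHz, appears at 10.2 kHz.
70.24 kHz mod fs = 10.2 kHz.
10.2 kHz ≤ fs/2 = 15.01 kHz, appears at 10.2 kHz.
106.12 kHz mod fs = 16.06 kHz.
16.06 kHz > fs/2 = 15.01 kHz, folds to fs − 16.06 kHz = 13.96 kHz.
118.24 kHz mod fs = 28.18 kHz.
28.18 kHz > fs/2 = 15.01 kHz, folds to fs − 28.18 kHz = 1.84 kHz.
40.22 kHz and 70.24 kHz both map to 10.2 kHz.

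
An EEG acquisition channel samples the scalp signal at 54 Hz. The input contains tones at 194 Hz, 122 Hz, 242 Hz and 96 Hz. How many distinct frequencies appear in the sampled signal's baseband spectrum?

4

fs/2 = 27 Hz.
194 Hz mod fs = 32 Hz.
32 Hz > fs/2 = 27 Hz, folds to fs − 32 Hz = 22 Hz.
122 Hz mod fs = 14 Hz.
14 Hz ≤ fs/2 = 27 Hz, appears at 14 Hz.
242 Hz mod fs = 26 Hz.
26 Hz ≤ fs/2 = 27 Hz, appears at 26 Hz.
96 Hz mod fs = 42 Hz.
42 Hz > fs/2 = 27 Hz, folds to fs − 42 Hz = 12 Hz.
Distinct values: {12 Hz, 14 Hz, 22 Hz, 26 Hz} → 4.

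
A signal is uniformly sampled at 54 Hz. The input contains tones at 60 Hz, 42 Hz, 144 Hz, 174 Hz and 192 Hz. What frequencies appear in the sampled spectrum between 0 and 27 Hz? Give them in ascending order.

6 Hz, 12 Hz, 18 Hz, 24 Hz

fs/2 = 27 Hz.
60 Hz mod fs = 6 Hz.
6 Hz ≤ fs/2 = 27 Hz, appears at 6 Hz.
42 Hz > fs/2 = 27 Hz, folds to fs − 42 Hz = 12 Hz.
144 Hz mod fs = 36 Hz.
36 Hz > fs/2 = 27 Hz, folds to fs − 36 Hz = 18 Hz.
174 Hz mod fs = 12 Hz.
12 Hz ≤ fs/2 = 27 Hz, appears at 12 Hz.
192 Hz mod fs = 30 Hz.
30 Hz > fs/2 = 27 Hz, folds to fs − 30 Hz = 24 Hz.
Distinct values: {6 Hz, 12 Hz, 18 Hz, 24 Hz}.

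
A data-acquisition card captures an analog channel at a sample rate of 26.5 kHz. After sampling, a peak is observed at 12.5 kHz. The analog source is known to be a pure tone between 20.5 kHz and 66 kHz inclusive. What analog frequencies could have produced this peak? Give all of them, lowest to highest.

39 kHz, 40.5 kHz, 65.5 kHz

Frequencies that alias to 12.5 kHz are k·fs ± 12.5 kHz for integer k ≥ 0.
k=0: 12.5 kHz.
k=1: 14 kHz, 39 kHz.
k=2: 40.5 kHz, 65.5 kHz.
k=3: 67 kHz, 92 kHz.
Within [20.5 kHz, 66 kHz]: 39 kHz, 40.5 kHz, 65.5 kHz.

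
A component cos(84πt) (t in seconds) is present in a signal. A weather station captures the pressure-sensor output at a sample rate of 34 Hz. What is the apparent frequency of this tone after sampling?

ω = 84π rad/s → f = ω/(2π) = 42 Hz.
42 Hz mod fs = 8 Hz.
8 Hz ≤ fs/2 = 17 Hz, appears at 8 Hz.

8 Hz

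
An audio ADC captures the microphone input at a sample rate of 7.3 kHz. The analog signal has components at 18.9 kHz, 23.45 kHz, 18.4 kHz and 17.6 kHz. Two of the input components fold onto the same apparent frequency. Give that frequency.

3 kHz

fs/2 = 3.65 kHz.
18.9 kHz mod fs = 4.3 kHz.
4.3 kHz > fs/2 = 3.65 kHz, folds to fs − 4.3 kHz = 3 kHz.
23.45 kHz mod fs = 1.55 kHz.
1.55 kHz ≤ fs/2 = 3.65 kHz, appears at 1.55 kHz.
18.4 kHz mod fs = 3.8 kHz.
3.8 kHz > fs/2 = 3.65 kHz, folds to fs − 3.8 kHz = 3.5 kHz.
17.6 kHz mod fs = 3 kHz.
3 kHz ≤ fs/2 = 3.65 kHz, appears at 3 kHz.
17.6 kHz and 18.9 kHz both map to 3 kHz.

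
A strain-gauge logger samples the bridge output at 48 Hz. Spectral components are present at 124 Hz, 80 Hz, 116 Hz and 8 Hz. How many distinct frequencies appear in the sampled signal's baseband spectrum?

3

fs/2 = 24 Hz.
124 Hz mod fs = 28 Hz.
28 Hz > fs/2 = 24 Hz, folds to fs − 28 Hz = 20 Hz.
80 Hz mod fs = 32 Hz.
32 Hz > fs/2 = 24 Hz, folds to fs − 32 Hz = 16 Hz.
116 Hz mod fs = 20 Hz.
20 Hz ≤ fs/2 = 24 Hz, appears at 20 Hz.
8 Hz ≤ fs/2 = 24 Hz, passes unchanged.
Distinct values: {8 Hz, 16 Hz, 20 Hz} → 3.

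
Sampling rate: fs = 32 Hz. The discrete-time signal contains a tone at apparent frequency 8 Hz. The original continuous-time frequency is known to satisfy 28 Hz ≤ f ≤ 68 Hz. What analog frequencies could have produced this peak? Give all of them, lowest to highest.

40 Hz, 56 Hz

Frequencies that alias to 8 Hz are k·fs ± 8 Hz for integer k ≥ 0.
k=0: 8 Hz.
k=1: 24 Hz, 40 Hz.
k=2: 56 Hz, 72 Hz.
k=3: 88 Hz, 104 Hz.
Within [28 Hz, 68 Hz]: 40 Hz, 56 Hz.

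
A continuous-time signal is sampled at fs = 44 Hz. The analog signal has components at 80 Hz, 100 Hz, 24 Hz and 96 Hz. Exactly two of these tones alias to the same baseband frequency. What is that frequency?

fs/2 = 22 Hz.
80 Hz mod fs = 36 Hz.
36 Hz > fs/2 = 22 Hz, folds to fs − 36 Hz = 8 Hz.
100 Hz mod fs = 12 Hz.
12 Hz ≤ fs/2 = 22 Hz, appears at 12 Hz.
24 Hz > fs/2 = 22 Hz, folds to fs − 24 Hz = 20 Hz.
96 Hz mod fs = 8 Hz.
8 Hz ≤ fs/2 = 22 Hz, appears at 8 Hz.
80 Hz and 96 Hz both map to 8 Hz.

8 Hz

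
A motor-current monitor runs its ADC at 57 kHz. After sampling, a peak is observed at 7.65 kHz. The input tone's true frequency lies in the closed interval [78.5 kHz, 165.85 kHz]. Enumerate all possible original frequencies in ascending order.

Frequencies that alias to 7.65 kHz are k·fs ± 7.65 kHz for integer k ≥ 0.
k=0: 7.65 kHz.
k=1: 49.35 kHz, 64.65 kHz.
k=2: 106.35 kHz, 121.65 kHz.
k=3: 163.35 kHz, 178.65 kHz.
k=4: 220.35 kHz, 235.65 kHz.
Within [78.5 kHz, 165.85 kHz]: 106.35 kHz, 121.65 kHz, 163.35 kHz.

106.35 kHz, 121.65 kHz, 163.35 kHz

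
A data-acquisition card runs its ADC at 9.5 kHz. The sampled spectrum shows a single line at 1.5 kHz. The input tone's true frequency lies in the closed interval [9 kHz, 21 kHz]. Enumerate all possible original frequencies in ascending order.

11 kHz, 17.5 kHz, 20.5 kHz

Frequencies that alias to 1.5 kHz are k·fs ± 1.5 kHz for integer k ≥ 0.
k=0: 1.5 kHz.
k=1: 8 kHz, 11 kHz.
k=2: 17.5 kHz, 20.5 kHz.
k=3: 27 kHz, 30 kHz.
Within [9 kHz, 21 kHz]: 11 kHz, 17.5 kHz, 20.5 kHz.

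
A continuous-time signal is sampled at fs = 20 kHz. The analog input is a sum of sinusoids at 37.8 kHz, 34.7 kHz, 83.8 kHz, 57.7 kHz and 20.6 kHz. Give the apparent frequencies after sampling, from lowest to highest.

fs/2 = 10 kHz.
37.8 kHz mod fs = 17.8 kHz.
17.8 kHz > fs/2 = 10 kHz, folds to fs − 17.8 kHz = 2.2 kHz.
34.7 kHz mod fs = 14.7 kHz.
14.7 kHz > fs/2 = 10 kHz, folds to fs − 14.7 kHz = 5.3 kHz.
83.8 kHz mod fs = 3.8 kHz.
3.8 kHz ≤ fs/2 = 10 kHz, appears at 3.8 kHz.
57.7 kHz mod fs = 17.7 kHz.
17.7 kHz > fs/2 = 10 kHz, folds to fs − 17.7 kHz = 2.3 kHz.
20.6 kHz mod fs = 0.6 kHz.
0.6 kHz ≤ fs/2 = 10 kHz, appears at 0.6 kHz.
Distinct values: {0.6 kHz, 2.2 kHz, 2.3 kHz, 3.8 kHz, 5.3 kHz}.

0.6 kHz, 2.2 kHz, 2.3 kHz, 3.8 kHz, 5.3 kHz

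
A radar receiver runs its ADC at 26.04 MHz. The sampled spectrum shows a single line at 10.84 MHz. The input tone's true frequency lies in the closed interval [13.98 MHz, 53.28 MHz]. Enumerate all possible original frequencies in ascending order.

15.2 MHz, 36.88 MHz, 41.24 MHz

Frequencies that alias to 10.84 MHz are k·fs ± 10.84 MHz for integer k ≥ 0.
k=0: 10.84 MHz.
k=1: 15.2 MHz, 36.88 MHz.
k=2: 41.24 MHz, 62.92 MHz.
k=3: 67.28 MHz, 88.96 MHz.
Within [13.98 MHz, 53.28 MHz]: 15.2 MHz, 36.88 MHz, 41.24 MHz.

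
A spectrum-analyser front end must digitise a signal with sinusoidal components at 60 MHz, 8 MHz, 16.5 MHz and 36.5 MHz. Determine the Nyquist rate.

120 MHz

Highest-frequency component: 60 MHz.
Nyquist rate = 2 × 60 MHz = 120 MHz.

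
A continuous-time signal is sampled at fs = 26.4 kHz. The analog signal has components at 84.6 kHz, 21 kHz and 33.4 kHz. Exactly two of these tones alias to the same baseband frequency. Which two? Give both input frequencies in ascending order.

21 kHz, 84.6 kHz

fs/2 = 13.2 kHz.
84.6 kHz mod fs = 5.4 kHz.
5.4 kHz ≤ fs/2 = 13.2 kHz, appears at 5.4 kHz.
21 kHz > fs/2 = 13.2 kHz, folds to fs − 21 kHz = 5.4 kHz.
33.4 kHz mod fs = 7 kHz.
7 kHz ≤ fs/2 = 13.2 kHz, appears at 7 kHz.
21 kHz and 84.6 kHz both map to 5.4 kHz.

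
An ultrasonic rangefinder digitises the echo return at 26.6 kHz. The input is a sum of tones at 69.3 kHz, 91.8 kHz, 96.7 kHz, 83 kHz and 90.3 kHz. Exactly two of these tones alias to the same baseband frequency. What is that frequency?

10.5 kHz

fs/2 = 13.3 kHz.
69.3 kHz mod fs = 16.1 kHz.
16.1 kHz > fs/2 = 13.3 kHz, folds to fs − 16.1 kHz = 10.5 kHz.
91.8 kHz mod fs = 12 kHz.
12 kHz ≤ fs/2 = 13.3 kHz, appears at 12 kHz.
96.7 kHz mod fs = 16.9 kHz.
16.9 kHz > fs/2 = 13.3 kHz, folds to fs − 16.9 kHz = 9.7 kHz.
83 kHz mod fs = 3.2 kHz.
3.2 kHz ≤ fs/2 = 13.3 kHz, appears at 3.2 kHz.
90.3 kHz mod fs = 10.5 kHz.
10.5 kHz ≤ fs/2 = 13.3 kHz, appears at 10.5 kHz.
69.3 kHz and 90.3 kHz both map to 10.5 kHz.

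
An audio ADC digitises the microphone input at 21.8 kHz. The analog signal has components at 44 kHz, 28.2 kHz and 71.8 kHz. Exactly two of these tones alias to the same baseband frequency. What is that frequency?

fs/2 = 10.9 kHz.
44 kHz mod fs = 0.4 kHz.
0.4 kHz ≤ fs/2 = 10.9 kHz, appears at 0.4 kHz.
28.2 kHz mod fs = 6.4 kHz.
6.4 kHz ≤ fs/2 = 10.9 kHz, appears at 6.4 kHz.
71.8 kHz mod fs = 6.4 kHz.
6.4 kHz ≤ fs/2 = 10.9 kHz, appears at 6.4 kHz.
28.2 kHz and 71.8 kHz both map to 6.4 kHz.

6.4 kHz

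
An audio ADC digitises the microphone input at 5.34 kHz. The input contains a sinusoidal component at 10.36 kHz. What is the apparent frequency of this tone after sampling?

0.32 kHz

10.36 kHz mod fs = 5.02 kHz.
5.02 kHz > fs/2 = 2.67 kHz, folds to fs − 5.02 kHz = 0.32 kHz.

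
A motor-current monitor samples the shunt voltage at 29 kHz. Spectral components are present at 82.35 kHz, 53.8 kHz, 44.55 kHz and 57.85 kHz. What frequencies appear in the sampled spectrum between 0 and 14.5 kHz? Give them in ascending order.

0.15 kHz, 4.2 kHz, 4.65 kHz, 13.45 kHz

fs/2 = 14.5 kHz.
82.35 kHz mod fs = 24.35 kHz.
24.35 kHz > fs/2 = 14.5 kHz, folds to fs − 24.35 kHz = 4.65 kHz.
53.8 kHz mod fs = 24.8 kHz.
24.8 kHz > fs/2 = 14.5 kHz, folds to fs − 24.8 kHz = 4.2 kHz.
44.55 kHz mod fs = 15.55 kHz.
15.55 kHz > fs/2 = 14.5 kHz, folds to fs − 15.55 kHz = 13.45 kHz.
57.85 kHz mod fs = 28.85 kHz.
28.85 kHz > fs/2 = 14.5 kHz, folds to fs − 28.85 kHz = 0.15 kHz.
Distinct values: {0.15 kHz, 4.2 kHz, 4.65 kHz, 13.45 kHz}.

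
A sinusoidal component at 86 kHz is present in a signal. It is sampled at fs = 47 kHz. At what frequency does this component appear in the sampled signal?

86 kHz mod fs = 39 kHz.
39 kHz > fs/2 = 23.5 kHz, folds to fs − 39 kHz = 8 kHz.

8 kHz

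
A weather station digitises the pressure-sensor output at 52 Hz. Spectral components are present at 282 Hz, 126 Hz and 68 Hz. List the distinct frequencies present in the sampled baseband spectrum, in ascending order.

16 Hz, 22 Hz

fs/2 = 26 Hz.
282 Hz mod fs = 22 Hz.
22 Hz ≤ fs/2 = 26 Hz, appears at 22 Hz.
126 Hz mod fs = 22 Hz.
22 Hz ≤ fs/2 = 26 Hz, appears at 22 Hz.
68 Hz mod fs = 16 Hz.
16 Hz ≤ fs/2 = 26 Hz, appears at 16 Hz.
Distinct values: {16 Hz, 22 Hz}.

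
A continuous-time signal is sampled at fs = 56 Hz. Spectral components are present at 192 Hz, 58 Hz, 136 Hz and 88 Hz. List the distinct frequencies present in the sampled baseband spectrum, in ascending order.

2 Hz, 24 Hz

fs/2 = 28 Hz.
192 Hz mod fs = 24 Hz.
24 Hz ≤ fs/2 = 28 Hz, appears at 24 Hz.
58 Hz mod fs = 2 Hz.
2 Hz ≤ fs/2 = 28 Hz, appears at 2 Hz.
136 Hz mod fs = 24 Hz.
24 Hz ≤ fs/2 = 28 Hz, appears at 24 Hz.
88 Hz mod fs = 32 Hz.
32 Hz > fs/2 = 28 Hz, folds to fs − 32 Hz = 24 Hz.
Distinct values: {2 Hz, 24 Hz}.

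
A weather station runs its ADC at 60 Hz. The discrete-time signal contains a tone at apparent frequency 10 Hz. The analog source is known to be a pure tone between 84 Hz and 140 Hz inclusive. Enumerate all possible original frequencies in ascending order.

110 Hz, 130 Hz

Frequencies that alias to 10 Hz are k·fs ± 10 Hz for integer k ≥ 0.
k=0: 10 Hz.
k=1: 50 Hz, 70 Hz.
k=2: 110 Hz, 130 Hz.
k=3: 170 Hz, 190 Hz.
Within [84 Hz, 140 Hz]: 110 Hz, 130 Hz.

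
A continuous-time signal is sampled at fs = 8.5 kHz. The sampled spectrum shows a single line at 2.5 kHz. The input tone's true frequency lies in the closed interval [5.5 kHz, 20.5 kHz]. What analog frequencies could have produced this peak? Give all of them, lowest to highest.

6 kHz, 11 kHz, 14.5 kHz, 19.5 kHz

Frequencies that alias to 2.5 kHz are k·fs ± 2.5 kHz for integer k ≥ 0.
k=0: 2.5 kHz.
k=1: 6 kHz, 11 kHz.
k=2: 14.5 kHz, 19.5 kHz.
k=3: 23 kHz, 28 kHz.
Within [5.5 kHz, 20.5 kHz]: 6 kHz, 11 kHz, 14.5 kHz, 19.5 kHz.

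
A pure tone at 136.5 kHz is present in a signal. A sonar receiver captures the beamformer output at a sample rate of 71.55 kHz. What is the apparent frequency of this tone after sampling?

136.5 kHz mod fs = 64.95 kHz.
64.95 kHz > fs/2 = 35.775 kHz, folds to fs − 64.95 kHz = 6.6 kHz.

6.6 kHz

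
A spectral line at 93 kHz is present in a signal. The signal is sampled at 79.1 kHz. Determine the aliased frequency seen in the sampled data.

93 kHz mod fs = 13.9 kHz.
13.9 kHz ≤ fs/2 = 39.55 kHz, appears at 13.9 kHz.

13.9 kHz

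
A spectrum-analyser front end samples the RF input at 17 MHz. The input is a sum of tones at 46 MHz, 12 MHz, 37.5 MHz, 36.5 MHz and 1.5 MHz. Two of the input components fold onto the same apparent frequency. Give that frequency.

fs/2 = 8.5 MHz.
46 MHz mod fs = 12 MHz.
12 MHz > fs/2 = 8.5 MHz, folds to fs − 12 MHz = 5 MHz.
12 MHz > fs/2 = 8.5 MHz, folds to fs − 12 MHz = 5 MHz.
37.5 MHz mod fs = 3.5 MHz.
3.5 MHz ≤ fs/2 = 8.5 MHz, appears at 3.5 MHz.
36.5 MHz mod fs = 2.5 MHz.
2.5 MHz ≤ fs/2 = 8.5 MHz, appears at 2.5 MHz.
1.5 MHz ≤ fs/2 = 8.5 MHz, passes unchanged.
12 MHz and 46 MHz both map to 5 MHz.

5 MHz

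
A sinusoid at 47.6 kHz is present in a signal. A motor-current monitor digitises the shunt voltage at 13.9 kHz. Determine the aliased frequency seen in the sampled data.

47.6 kHz mod fs = 5.9 kHz.
5.9 kHz ≤ fs/2 = 6.95 kHz, appears at 5.9 kHz.

5.9 kHz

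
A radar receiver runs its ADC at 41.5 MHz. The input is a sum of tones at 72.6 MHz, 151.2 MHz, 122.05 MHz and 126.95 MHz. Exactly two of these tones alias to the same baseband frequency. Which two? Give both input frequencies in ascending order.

fs/2 = 20.75 MHz.
72.6 MHz mod fs = 31.1 MHz.
31.1 MHz > fs/2 = 20.75 MHz, folds to fs − 31.1 MHz = 10.4 MHz.
151.2 MHz mod fs = 26.7 MHz.
26.7 MHz > fs/2 = 20.75 MHz, folds to fs − 26.7 MHz = 14.8 MHz.
122.05 MHz mod fs = 39.05 MHz.
39.05 MHz > fs/2 = 20.75 MHz, folds to fs − 39.05 MHz = 2.45 MHz.
126.95 MHz mod fs = 2.45 MHz.
2.45 MHz ≤ fs/2 = 20.75 MHz, appears at 2.45 MHz.
122.05 MHz and 126.95 MHz both map to 2.45 MHz.

122.05 MHz, 126.95 MHz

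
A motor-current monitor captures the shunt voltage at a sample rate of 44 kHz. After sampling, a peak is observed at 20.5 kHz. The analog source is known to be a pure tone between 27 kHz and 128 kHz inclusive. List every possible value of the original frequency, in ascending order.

Frequencies that alias to 20.5 kHz are k·fs ± 20.5 kHz for integer k ≥ 0.
k=0: 20.5 kHz.
k=1: 23.5 kHz, 64.5 kHz.
k=2: 67.5 kHz, 108.5 kHz.
k=3: 111.5 kHz, 152.5 kHz.
k=4: 155.5 kHz, 196.5 kHz.
Within [27 kHz, 128 kHz]: 64.5 kHz, 67.5 kHz, 108.5 kHz, 111.5 kHz.

64.5 kHz, 67.5 kHz, 108.5 kHz, 111.5 kHz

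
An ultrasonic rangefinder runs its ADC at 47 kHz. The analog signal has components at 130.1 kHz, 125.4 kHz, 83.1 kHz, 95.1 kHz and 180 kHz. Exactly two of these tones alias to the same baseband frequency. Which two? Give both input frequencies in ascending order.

fs/2 = 23.5 kHz.
130.1 kHz mod fs = 36.1 kHz.
36.1 kHz > fs/2 = 23.5 kHz, folds to fs − 36.1 kHz = 10.9 kHz.
125.4 kHz mod fs = 31.4 kHz.
31.4 kHz > fs/2 = 23.5 kHz, folds to fs − 31.4 kHz = 15.6 kHz.
83.1 kHz mod fs = 36.1 kHz.
36.1 kHz > fs/2 = 23.5 kHz, folds to fs − 36.1 kHz = 10.9 kHz.
95.1 kHz mod fs = 1.1 kHz.
1.1 kHz ≤ fs/2 = 23.5 kHz, appears at 1.1 kHz.
180 kHz mod fs = 39 kHz.
39 kHz > fs/2 = 23.5 kHz, folds to fs − 39 kHz = 8 kHz.
83.1 kHz and 130.1 kHz both map to 10.9 kHz.

83.1 kHz, 130.1 kHz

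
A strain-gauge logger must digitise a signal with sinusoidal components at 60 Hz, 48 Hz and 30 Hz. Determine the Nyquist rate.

120 Hz

Highest-frequency component: 60 Hz.
Nyquist rate = 2 × 60 Hz = 120 Hz.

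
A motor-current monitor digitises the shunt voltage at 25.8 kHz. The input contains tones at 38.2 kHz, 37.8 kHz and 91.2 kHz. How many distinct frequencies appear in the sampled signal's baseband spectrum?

fs/2 = 12.9 kHz.
38.2 kHz mod fs = 12.4 kHz.
12.4 kHz ≤ fs/2 = 12.9 kHz, appears at 12.4 kHz.
37.8 kHz mod fs = 12 kHz.
12 kHz ≤ fs/2 = 12.9 kHz, appears at 12 kHz.
91.2 kHz mod fs = 13.8 kHz.
13.8 kHz > fs/2 = 12.9 kHz, folds to fs − 13.8 kHz = 12 kHz.
Distinct values: {12 kHz, 12.4 kHz} → 2.

2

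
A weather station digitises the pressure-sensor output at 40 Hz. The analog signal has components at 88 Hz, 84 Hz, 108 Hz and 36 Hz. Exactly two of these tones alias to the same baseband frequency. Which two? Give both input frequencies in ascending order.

fs/2 = 20 Hz.
88 Hz mod fs = 8 Hz.
8 Hz ≤ fs/2 = 20 Hz, appears at 8 Hz.
84 Hz mod fs = 4 Hz.
4 Hz ≤ fs/2 = 20 Hz, appears at 4 Hz.
108 Hz mod fs = 28 Hz.
28 Hz > fs/2 = 20 Hz, folds to fs − 28 Hz = 12 Hz.
36 Hz > fs/2 = 20 Hz, folds to fs − 36 Hz = 4 Hz.
36 Hz and 84 Hz both map to 4 Hz.

36 Hz, 84 Hz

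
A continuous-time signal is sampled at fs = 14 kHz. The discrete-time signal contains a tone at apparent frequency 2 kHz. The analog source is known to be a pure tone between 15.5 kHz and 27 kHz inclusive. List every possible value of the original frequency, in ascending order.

Frequencies that alias to 2 kHz are k·fs ± 2 kHz for integer k ≥ 0.
k=0: 2 kHz.
k=1: 12 kHz, 16 kHz.
k=2: 26 kHz, 30 kHz.
k=3: 40 kHz, 44 kHz.
Within [15.5 kHz, 27 kHz]: 16 kHz, 26 kHz.

16 kHz, 26 kHz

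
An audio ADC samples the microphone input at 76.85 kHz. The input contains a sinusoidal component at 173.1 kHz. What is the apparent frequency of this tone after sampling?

173.1 kHz mod fs = 19.4 kHz.
19.4 kHz ≤ fs/2 = 38.425 kHz, appears at 19.4 kHz.

19.4 kHz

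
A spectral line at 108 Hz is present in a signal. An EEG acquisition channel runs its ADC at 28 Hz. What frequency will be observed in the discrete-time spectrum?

4 Hz

108 Hz mod fs = 24 Hz.
24 Hz > fs/2 = 14 Hz, folds to fs − 24 Hz = 4 Hz.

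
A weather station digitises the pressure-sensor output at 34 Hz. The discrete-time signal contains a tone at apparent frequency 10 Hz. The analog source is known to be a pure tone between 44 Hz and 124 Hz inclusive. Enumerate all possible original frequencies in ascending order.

44 Hz, 58 Hz, 78 Hz, 92 Hz, 112 Hz

Frequencies that alias to 10 Hz are k·fs ± 10 Hz for integer k ≥ 0.
k=0: 10 Hz.
k=1: 24 Hz, 44 Hz.
k=2: 58 Hz, 78 Hz.
k=3: 92 Hz, 112 Hz.
k=4: 126 Hz, 146 Hz.
Within [44 Hz, 124 Hz]: 44 Hz, 58 Hz, 78 Hz, 92 Hz, 112 Hz.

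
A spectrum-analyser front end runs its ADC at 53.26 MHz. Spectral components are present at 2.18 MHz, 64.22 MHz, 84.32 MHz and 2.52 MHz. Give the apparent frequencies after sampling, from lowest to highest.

2.18 MHz, 2.52 MHz, 10.96 MHz, 22.2 MHz

fs/2 = 26.63 MHz.
2.18 MHz ≤ fs/2 = 26.63 MHz, passes unchanged.
64.22 MHz mod fs = 10.96 MHz.
10.96 MHz ≤ fs/2 = 26.63 MHz, appears at 10.96 MHz.
84.32 MHz mod fs = 31.06 MHz.
31.06 MHz > fs/2 = 26.63 MHz, folds to fs − 31.06 MHz = 22.2 MHz.
2.52 MHz ≤ fs/2 = 26.63 MHz, passes unchanged.
Distinct values: {2.18 MHz, 2.52 MHz, 10.96 MHz, 22.2 MHz}.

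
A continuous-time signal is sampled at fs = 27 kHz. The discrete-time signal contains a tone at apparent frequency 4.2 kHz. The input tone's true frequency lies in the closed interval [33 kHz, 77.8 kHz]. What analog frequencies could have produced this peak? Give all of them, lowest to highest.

Frequencies that alias to 4.2 kHz are k·fs ± 4.2 kHz for integer k ≥ 0.
k=0: 4.2 kHz.
k=1: 22.8 kHz, 31.2 kHz.
k=2: 49.8 kHz, 58.2 kHz.
k=3: 76.8 kHz, 85.2 kHz.
k=4: 103.8 kHz, 112.2 kHz.
Within [33 kHz, 77.8 kHz]: 49.8 kHz, 58.2 kHz, 76.8 kHz.

49.8 kHz, 58.2 kHz, 76.8 kHz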